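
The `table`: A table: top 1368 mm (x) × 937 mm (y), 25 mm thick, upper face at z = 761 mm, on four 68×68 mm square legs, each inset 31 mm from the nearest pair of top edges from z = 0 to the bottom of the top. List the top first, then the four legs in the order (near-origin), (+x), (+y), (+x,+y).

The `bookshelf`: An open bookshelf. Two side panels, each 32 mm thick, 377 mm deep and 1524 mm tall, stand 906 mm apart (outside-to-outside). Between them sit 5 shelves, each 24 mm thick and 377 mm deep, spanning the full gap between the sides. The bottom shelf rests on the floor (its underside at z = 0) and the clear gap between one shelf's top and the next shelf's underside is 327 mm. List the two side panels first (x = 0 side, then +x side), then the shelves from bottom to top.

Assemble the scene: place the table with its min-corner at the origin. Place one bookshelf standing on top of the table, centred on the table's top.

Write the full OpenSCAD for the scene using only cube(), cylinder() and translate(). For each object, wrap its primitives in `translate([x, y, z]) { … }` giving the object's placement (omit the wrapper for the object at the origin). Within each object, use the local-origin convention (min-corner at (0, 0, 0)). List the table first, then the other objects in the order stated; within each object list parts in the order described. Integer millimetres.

translate([0, 0, 736]) cube([1368, 937, 25]);
translate([31, 31, 0]) cube([68, 68, 736]);
translate([1269, 31, 0]) cube([68, 68, 736]);
translate([31, 838, 0]) cube([68, 68, 736]);
translate([1269, 838, 0]) cube([68, 68, 736]);
translate([231, 280, 761]) {
  cube([32, 377, 1524]);
  translate([874, 0, 0]) cube([32, 377, 1524]);
  translate([32, 0, 0]) cube([842, 377, 24]);
  translate([32, 0, 351]) cube([842, 377, 24]);
  translate([32, 0, 702]) cube([842, 377, 24]);
  translate([32, 0, 1053]) cube([842, 377, 24]);
  translate([32, 0, 1404]) cube([842, 377, 24]);
}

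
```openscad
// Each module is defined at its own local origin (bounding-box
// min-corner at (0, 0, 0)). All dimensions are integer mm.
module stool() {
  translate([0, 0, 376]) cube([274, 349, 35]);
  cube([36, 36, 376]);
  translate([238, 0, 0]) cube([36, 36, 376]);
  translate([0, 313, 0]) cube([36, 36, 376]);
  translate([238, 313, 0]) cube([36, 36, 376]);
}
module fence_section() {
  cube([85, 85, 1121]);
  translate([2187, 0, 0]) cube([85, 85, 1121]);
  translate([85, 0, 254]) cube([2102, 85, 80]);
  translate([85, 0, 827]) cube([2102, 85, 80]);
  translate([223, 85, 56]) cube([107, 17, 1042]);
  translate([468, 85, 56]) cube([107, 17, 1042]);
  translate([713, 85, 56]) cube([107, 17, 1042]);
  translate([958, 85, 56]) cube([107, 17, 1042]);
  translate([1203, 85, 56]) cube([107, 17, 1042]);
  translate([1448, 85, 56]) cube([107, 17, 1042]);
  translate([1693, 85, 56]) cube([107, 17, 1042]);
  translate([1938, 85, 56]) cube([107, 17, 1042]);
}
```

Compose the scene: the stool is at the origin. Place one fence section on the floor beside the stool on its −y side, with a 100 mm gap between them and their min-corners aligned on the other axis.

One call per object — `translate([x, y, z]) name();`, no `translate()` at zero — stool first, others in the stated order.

stool();
translate([0, -202, 0]) fence_section();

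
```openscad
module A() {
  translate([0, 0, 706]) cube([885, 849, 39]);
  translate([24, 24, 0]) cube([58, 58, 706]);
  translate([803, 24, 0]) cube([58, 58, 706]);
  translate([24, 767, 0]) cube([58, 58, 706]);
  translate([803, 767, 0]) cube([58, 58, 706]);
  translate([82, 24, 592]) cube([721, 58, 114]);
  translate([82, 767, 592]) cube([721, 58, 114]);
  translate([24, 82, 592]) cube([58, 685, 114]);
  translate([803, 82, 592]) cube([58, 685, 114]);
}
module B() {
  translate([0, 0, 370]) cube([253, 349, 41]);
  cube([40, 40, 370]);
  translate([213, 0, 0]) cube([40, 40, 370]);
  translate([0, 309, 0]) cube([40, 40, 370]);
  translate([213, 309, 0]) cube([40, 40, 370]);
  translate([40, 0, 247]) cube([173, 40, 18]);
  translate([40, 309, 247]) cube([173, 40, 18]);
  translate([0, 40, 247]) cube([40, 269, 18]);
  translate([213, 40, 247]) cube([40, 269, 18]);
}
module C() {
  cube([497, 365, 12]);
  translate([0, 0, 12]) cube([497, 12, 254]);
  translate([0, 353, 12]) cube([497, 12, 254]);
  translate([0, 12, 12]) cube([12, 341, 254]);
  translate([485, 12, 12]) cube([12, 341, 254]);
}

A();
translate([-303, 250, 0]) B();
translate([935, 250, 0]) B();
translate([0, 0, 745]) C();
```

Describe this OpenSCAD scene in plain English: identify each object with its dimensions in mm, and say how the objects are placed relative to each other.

A is a rectangular dining table. The top is 885×849×39 mm with its upper surface at z = 745 mm. It stands on four 58×58 mm square legs, each inset 24 mm from the nearest pair of top edges, running from the floor to the underside of the top. Four apron rails, 58 mm thick and 114 mm tall, run between adjacent legs with their top edges flush with the underside of the top and their outer faces flush with the legs' outer faces.

B is a four-legged stool. The seat is 253×349 mm, 41 mm thick, top at z = 411 mm. It stands on four square legs, each 40×40 mm in cross-section, from z = 0 to the seat underside, each flush with a corner of the seat. Four stretchers, 40 mm wide and 18 mm tall, connect adjacent legs with their undersides at z = 247 mm, each running between the inner faces of the legs it joins and aligned with the legs' outer faces on the other axis.

C is an open-topped rectangular box: outside dimensions 497×365×266 mm, with a uniform wall and base thickness of 12 mm. The base is a full 497×365 slab on the floor; four walls sit on top of the base. The front and back walls (the −y and +y sides) span the full width; the two side walls fit between them.

Two stools sit around the table at the −x, +x sides. The open box is on top of the table.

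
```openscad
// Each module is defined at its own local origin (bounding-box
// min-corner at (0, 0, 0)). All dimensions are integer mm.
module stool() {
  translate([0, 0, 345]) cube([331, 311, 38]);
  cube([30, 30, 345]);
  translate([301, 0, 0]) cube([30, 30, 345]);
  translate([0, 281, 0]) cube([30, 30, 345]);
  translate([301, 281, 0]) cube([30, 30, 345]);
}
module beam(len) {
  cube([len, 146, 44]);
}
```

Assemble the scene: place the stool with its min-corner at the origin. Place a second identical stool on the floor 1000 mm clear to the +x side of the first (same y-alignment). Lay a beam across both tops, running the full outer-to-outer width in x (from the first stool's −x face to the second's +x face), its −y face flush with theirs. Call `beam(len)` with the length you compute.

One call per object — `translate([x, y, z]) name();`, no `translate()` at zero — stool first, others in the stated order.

stool();
translate([1331, 0, 0]) stool();
translate([0, 0, 383]) beam(1662);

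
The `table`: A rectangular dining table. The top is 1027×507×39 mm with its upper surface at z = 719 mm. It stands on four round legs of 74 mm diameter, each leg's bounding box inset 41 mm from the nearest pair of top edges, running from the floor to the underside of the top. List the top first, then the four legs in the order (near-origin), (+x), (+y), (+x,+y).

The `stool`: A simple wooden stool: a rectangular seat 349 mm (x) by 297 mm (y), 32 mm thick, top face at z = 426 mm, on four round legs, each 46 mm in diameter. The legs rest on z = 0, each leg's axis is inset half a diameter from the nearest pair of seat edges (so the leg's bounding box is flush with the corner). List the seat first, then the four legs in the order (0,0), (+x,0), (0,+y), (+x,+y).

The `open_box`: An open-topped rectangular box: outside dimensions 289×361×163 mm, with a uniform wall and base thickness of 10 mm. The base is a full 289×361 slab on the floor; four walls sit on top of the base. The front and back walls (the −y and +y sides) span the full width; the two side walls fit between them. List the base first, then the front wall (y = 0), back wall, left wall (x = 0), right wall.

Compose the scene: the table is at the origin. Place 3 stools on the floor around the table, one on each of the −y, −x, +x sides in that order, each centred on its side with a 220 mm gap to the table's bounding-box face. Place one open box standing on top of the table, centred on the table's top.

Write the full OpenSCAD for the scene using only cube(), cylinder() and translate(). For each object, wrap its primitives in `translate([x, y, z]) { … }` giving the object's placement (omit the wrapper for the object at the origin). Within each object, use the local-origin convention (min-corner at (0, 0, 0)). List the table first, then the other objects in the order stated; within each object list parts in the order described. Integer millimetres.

translate([0, 0, 680]) cube([1027, 507, 39]);
translate([78, 78, 0]) cylinder(h = 680, r = 37);
translate([949, 78, 0]) cylinder(h = 680, r = 37);
translate([78, 429, 0]) cylinder(h = 680, r = 37);
translate([949, 429, 0]) cylinder(h = 680, r = 37);
translate([339, -517, 0]) {
  translate([0, 0, 394]) cube([349, 297, 32]);
  translate([23, 23, 0]) cylinder(h = 394, r = 23);
  translate([326, 23, 0]) cylinder(h = 394, r = 23);
  translate([23, 274, 0]) cylinder(h = 394, r = 23);
  translate([326, 274, 0]) cylinder(h = 394, r = 23);
}
translate([-569, 105, 0]) {
  translate([0, 0, 394]) cube([349, 297, 32]);
  translate([23, 23, 0]) cylinder(h = 394, r = 23);
  translate([326, 23, 0]) cylinder(h = 394, r = 23);
  translate([23, 274, 0]) cylinder(h = 394, r = 23);
  translate([326, 274, 0]) cylinder(h = 394, r = 23);
}
translate([1247, 105, 0]) {
  translate([0, 0, 394]) cube([349, 297, 32]);
  translate([23, 23, 0]) cylinder(h = 394, r = 23);
  translate([326, 23, 0]) cylinder(h = 394, r = 23);
  translate([23, 274, 0]) cylinder(h = 394, r = 23);
  translate([326, 274, 0]) cylinder(h = 394, r = 23);
}
translate([369, 73, 719]) {
  cube([289, 361, 10]);
  translate([0, 0, 10]) cube([289, 10, 153]);
  translate([0, 351, 10]) cube([289, 10, 153]);
  translate([0, 10, 10]) cube([10, 341, 153]);
  translate([279, 10, 10]) cube([10, 341, 153]);
}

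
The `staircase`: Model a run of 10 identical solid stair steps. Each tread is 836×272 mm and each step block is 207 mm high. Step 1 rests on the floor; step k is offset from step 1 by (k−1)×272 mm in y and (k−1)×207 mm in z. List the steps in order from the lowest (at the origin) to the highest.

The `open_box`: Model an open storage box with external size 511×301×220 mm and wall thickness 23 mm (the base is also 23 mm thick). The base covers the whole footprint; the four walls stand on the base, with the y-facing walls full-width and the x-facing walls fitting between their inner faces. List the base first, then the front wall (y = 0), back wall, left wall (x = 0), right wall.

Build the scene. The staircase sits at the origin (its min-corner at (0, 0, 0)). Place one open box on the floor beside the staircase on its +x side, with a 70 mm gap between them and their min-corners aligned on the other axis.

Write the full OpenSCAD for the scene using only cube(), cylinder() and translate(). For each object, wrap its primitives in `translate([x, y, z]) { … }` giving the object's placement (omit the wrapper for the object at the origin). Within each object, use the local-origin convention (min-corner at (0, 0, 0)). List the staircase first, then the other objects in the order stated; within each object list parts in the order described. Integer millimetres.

cube([836, 272, 207]);
translate([0, 272, 207]) cube([836, 272, 207]);
translate([0, 544, 414]) cube([836, 272, 207]);
translate([0, 816, 621]) cube([836, 272, 207]);
translate([0, 1088, 828]) cube([836, 272, 207]);
translate([0, 1360, 1035]) cube([836, 272, 207]);
translate([0, 1632, 1242]) cube([836, 272, 207]);
translate([0, 1904, 1449]) cube([836, 272, 207]);
translate([0, 2176, 1656]) cube([836, 272, 207]);
translate([0, 2448, 1863]) cube([836, 272, 207]);
translate([906, 0, 0]) {
  cube([511, 301, 23]);
  translate([0, 0, 23]) cube([511, 23, 197]);
  translate([0, 278, 23]) cube([511, 23, 197]);
  translate([0, 23, 23]) cube([23, 255, 197]);
  translate([488, 23, 23]) cube([23, 255, 197]);
}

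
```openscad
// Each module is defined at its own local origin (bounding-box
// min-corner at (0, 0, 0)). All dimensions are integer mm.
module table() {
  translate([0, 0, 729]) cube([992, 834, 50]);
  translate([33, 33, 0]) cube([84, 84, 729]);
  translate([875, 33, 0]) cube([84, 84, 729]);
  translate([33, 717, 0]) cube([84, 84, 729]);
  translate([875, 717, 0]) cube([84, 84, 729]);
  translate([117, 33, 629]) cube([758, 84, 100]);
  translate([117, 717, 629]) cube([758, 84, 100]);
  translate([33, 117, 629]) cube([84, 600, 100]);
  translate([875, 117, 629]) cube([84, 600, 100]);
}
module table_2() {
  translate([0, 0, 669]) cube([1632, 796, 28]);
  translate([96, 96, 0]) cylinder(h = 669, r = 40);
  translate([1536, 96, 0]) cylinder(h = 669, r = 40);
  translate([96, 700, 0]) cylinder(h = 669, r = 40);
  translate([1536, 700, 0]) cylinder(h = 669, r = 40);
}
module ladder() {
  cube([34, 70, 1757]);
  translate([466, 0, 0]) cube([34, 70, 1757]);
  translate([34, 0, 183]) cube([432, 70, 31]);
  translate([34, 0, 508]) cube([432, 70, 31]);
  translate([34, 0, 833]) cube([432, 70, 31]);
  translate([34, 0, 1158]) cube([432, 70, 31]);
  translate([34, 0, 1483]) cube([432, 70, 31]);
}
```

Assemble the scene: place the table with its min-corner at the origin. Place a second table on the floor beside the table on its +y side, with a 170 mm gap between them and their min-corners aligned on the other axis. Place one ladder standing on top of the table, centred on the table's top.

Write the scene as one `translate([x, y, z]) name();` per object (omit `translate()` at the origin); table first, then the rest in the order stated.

table();
translate([0, 1004, 0]) table_2();
translate([246, 382, 779]) ladder();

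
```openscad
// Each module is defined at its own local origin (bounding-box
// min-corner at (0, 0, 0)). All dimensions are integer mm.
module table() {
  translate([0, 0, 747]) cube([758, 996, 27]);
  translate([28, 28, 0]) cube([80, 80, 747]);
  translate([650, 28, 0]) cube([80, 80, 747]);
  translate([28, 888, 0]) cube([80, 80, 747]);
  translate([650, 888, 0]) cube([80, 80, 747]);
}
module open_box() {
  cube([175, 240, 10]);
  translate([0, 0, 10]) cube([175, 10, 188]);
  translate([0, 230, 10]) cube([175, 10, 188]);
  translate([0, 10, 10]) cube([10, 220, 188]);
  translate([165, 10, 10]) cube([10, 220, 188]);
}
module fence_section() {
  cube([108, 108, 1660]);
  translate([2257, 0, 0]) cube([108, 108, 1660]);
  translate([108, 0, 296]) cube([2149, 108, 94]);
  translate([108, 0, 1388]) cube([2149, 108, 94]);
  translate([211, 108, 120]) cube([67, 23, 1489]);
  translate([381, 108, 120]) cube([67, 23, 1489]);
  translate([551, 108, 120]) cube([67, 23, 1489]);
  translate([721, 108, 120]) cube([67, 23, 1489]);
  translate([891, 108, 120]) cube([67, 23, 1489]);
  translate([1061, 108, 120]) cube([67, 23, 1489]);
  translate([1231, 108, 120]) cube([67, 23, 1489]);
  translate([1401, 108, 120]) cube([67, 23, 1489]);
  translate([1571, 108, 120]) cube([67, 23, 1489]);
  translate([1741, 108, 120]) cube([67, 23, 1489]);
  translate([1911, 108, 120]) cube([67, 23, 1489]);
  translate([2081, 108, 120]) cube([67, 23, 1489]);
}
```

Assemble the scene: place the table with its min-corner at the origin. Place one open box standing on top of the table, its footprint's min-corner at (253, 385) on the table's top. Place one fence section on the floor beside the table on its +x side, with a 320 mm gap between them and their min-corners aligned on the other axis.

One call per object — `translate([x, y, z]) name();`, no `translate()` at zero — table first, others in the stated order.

table();
translate([253, 385, 774]) open_box();
translate([1078, 0, 0]) fence_section();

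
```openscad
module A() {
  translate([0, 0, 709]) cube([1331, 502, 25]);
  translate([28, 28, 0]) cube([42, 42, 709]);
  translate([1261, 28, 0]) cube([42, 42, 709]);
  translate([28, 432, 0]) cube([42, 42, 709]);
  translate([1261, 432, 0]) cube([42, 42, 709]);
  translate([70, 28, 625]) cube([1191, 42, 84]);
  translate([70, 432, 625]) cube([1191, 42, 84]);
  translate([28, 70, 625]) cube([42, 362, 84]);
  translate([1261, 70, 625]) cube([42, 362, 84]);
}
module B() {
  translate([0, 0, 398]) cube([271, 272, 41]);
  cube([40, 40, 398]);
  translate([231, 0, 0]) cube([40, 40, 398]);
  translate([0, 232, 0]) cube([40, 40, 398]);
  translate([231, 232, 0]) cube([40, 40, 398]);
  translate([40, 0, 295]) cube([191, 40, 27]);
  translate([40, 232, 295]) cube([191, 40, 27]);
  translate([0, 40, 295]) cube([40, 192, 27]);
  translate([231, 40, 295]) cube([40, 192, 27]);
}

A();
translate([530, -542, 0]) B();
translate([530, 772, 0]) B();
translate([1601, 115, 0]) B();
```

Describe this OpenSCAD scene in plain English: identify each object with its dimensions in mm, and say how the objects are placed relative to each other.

A is a table: top 1331 mm (x) × 502 mm (y), 25 mm thick, upper face at z = 734 mm, on four 42×42 mm square legs, each inset 28 mm from the nearest pair of top edges, running from z = 0 to the bottom of the top. Four apron rails, 42 mm thick and 84 mm tall, run between adjacent legs with their top edges flush with the underside of the top and their outer faces flush with the legs' outer faces.

B is a four-legged stool. The seat is 271×272 mm, 41 mm thick, top at z = 439 mm. It stands on four square legs, each 40×40 mm in cross-section, from z = 0 to the seat underside, each flush with a corner of the seat. Four stretchers, 40 mm wide and 27 mm tall, connect adjacent legs with their undersides at z = 295 mm, each running between the inner faces of the legs it joins and aligned with the legs' outer faces on the other axis.

Three stools sit around the table at the −y, +y, +x sides.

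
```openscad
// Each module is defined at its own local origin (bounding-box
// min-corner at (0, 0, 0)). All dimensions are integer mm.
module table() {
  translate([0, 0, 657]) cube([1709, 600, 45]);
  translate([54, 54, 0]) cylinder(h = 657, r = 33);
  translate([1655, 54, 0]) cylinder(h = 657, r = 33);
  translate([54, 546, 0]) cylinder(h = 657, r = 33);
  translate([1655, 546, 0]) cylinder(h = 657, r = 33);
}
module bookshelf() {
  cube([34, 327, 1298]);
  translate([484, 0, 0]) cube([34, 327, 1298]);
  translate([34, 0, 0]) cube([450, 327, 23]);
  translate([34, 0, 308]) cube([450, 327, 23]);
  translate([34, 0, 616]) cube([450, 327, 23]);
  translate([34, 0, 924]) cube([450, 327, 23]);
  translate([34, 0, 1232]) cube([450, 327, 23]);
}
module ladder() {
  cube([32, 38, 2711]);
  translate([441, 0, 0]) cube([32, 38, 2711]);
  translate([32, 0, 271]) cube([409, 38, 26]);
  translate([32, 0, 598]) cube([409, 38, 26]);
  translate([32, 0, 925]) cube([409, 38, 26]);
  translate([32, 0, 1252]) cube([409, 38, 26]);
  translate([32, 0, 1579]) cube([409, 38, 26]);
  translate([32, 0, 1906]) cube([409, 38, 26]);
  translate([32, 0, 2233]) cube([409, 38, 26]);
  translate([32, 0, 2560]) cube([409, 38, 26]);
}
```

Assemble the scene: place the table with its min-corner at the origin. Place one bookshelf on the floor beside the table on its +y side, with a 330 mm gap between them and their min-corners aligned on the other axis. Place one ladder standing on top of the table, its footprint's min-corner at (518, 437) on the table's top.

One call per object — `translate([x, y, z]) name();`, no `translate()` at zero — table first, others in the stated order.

table();
translate([0, 930, 0]) bookshelf();
translate([518, 437, 702]) ladder();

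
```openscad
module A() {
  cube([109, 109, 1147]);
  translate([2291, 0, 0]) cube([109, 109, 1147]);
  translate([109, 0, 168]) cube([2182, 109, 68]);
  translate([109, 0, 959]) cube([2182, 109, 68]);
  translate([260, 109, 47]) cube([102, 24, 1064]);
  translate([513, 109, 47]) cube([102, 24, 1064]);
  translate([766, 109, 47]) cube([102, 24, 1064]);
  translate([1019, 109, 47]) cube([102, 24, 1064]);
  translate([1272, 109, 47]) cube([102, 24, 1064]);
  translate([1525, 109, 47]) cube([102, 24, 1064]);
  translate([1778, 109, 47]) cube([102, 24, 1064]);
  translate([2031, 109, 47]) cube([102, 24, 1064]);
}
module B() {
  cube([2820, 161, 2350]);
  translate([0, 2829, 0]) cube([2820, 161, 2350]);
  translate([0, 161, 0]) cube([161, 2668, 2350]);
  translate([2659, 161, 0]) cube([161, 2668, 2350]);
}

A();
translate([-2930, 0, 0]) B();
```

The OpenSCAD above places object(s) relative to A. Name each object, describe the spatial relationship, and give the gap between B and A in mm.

A is a fence section. B is a house frame. The house frame is on the floor beside the fence section on its −x side. The gap between the house frame and the fence section is 110 mm.

The house frame's nearest face is 110 mm from the fence section's −x face.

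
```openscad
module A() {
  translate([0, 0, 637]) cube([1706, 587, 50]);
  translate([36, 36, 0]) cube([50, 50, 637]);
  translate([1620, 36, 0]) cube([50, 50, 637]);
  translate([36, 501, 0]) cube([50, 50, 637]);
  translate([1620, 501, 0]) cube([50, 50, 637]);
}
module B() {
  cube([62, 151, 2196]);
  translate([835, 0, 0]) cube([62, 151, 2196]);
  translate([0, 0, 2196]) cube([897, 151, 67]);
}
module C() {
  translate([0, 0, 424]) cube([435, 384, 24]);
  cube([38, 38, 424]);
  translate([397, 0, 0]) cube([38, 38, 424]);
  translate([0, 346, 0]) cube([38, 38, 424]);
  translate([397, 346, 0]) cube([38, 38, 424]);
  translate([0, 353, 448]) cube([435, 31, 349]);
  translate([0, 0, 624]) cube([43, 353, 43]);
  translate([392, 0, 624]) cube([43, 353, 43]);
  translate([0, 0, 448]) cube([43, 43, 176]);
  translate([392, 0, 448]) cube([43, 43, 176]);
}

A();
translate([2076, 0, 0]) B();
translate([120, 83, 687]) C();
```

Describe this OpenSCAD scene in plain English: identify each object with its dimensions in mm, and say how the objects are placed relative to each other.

A is a table with a 1706×587 mm rectangular top, 50 mm thick, top surface at z = 687 mm, supported by four 50×50 mm square legs, each inset 36 mm from the nearest pair of top edges, running from the floor.

B is a door frame. The clear opening is 773 mm wide and 2196 mm high. Two 62 mm wide jambs, 151 mm deep, stand either side of the opening from the floor to the top of the opening. A 67 mm thick head sits across the top of both jambs, spanning the full outside width of the frame.

C is a chair. The seat is a 435×384×24 mm slab with its top at z = 448 mm, on four 38×38 mm corner legs (flush with the seat edges, standing on z = 0). A flat backrest 31 mm thick, 349 mm tall, spans the full seat width and rises from the seat top along its +y edge, rear face flush with the rear of the seat. Two armrests of 43×43 mm section run along each side from the seat's front edge to the front of the backrest, top faces 219 mm above the seat top and outer faces flush with the seat's x-edges; a 43×43 mm post under the front of each armrest stands on the seat at the front corner.

The door frame is on the floor beside the table on its +x side. The chair is on top of the table.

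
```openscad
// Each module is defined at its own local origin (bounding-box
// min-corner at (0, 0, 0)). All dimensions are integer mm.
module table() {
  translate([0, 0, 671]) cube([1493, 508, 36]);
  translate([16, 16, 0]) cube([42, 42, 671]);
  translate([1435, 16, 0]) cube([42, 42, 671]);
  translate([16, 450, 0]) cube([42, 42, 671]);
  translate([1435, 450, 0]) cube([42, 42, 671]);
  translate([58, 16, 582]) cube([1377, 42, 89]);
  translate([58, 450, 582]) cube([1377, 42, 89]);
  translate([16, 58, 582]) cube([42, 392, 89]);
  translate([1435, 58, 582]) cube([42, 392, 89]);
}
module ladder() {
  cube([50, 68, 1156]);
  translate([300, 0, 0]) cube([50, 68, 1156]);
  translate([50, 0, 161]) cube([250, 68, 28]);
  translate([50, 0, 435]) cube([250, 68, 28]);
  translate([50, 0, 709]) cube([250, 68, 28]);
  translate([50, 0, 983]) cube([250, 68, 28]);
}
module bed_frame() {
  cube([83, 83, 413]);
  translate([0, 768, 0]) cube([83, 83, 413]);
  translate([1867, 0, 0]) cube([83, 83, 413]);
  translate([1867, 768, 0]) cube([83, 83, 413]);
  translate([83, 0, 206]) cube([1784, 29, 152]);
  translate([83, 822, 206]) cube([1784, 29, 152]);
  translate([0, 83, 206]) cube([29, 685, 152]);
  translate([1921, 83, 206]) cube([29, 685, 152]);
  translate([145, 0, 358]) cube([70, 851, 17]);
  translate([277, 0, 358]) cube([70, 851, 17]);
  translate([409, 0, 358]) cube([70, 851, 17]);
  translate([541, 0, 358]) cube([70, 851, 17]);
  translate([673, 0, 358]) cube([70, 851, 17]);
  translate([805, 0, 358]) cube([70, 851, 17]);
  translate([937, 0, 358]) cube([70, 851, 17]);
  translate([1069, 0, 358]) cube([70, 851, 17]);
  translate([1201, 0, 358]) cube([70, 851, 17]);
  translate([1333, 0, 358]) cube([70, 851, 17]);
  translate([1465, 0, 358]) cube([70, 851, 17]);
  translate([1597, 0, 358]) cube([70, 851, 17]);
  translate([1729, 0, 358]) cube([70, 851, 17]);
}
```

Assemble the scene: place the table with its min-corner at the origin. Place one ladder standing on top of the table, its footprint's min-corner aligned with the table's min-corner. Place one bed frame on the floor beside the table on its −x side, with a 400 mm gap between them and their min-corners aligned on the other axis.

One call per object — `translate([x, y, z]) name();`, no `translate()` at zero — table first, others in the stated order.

table();
translate([0, 0, 707]) ladder();
translate([-2350, 0, 0]) bed_frame();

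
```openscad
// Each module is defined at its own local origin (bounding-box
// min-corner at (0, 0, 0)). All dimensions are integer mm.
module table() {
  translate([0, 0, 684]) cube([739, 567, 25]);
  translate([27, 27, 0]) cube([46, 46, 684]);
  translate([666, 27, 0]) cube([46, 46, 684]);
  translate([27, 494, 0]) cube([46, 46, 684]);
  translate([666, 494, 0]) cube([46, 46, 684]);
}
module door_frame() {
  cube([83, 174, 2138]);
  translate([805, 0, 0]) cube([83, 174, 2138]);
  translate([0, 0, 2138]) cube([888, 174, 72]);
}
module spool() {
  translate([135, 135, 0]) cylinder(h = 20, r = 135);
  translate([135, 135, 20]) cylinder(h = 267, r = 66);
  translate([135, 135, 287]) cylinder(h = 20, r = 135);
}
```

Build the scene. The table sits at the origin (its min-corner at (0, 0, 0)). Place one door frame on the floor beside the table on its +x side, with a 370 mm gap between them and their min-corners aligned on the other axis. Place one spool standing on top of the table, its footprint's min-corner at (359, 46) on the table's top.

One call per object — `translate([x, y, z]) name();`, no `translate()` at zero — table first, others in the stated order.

table();
translate([1109, 0, 0]) door_frame();
translate([359, 46, 709]) spool();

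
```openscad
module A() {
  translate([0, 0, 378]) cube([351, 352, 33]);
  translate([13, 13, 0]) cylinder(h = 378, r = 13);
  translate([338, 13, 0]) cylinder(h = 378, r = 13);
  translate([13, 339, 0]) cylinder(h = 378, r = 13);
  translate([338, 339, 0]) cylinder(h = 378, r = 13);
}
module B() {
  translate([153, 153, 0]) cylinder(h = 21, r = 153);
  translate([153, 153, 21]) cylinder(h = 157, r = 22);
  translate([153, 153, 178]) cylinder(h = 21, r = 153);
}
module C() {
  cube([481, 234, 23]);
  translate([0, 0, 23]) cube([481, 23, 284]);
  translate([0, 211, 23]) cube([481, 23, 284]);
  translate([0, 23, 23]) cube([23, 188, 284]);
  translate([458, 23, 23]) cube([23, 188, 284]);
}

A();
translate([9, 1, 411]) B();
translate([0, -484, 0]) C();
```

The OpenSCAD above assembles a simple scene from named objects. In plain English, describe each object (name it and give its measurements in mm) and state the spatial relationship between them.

A is a four-legged stool. The seat is a 351×352×33 mm slab whose top surface is at z = 411 mm; four round legs, each 26 mm in diameter, run from the floor (z = 0) to the underside of the seat, each leg's axis is inset half a diameter from the nearest pair of seat edges (so the leg's bounding box is flush with the corner).

B is a spool: two coaxial disc flanges of radius 153 mm and thickness 21 mm, joined by a core cylinder of radius 22 mm and height 157 mm. The lower flange rests on z = 0 and the three cylinders share a vertical axis.

C is an open storage box with external size 481×234×307 mm and wall thickness 23 mm (the base is also 23 mm thick). The base covers the whole footprint; the four walls stand on the base, with the y-facing walls full-width and the x-facing walls fitting between their inner faces.

The spool is on top of the stool. The open box is on the floor beside the stool on its −y side.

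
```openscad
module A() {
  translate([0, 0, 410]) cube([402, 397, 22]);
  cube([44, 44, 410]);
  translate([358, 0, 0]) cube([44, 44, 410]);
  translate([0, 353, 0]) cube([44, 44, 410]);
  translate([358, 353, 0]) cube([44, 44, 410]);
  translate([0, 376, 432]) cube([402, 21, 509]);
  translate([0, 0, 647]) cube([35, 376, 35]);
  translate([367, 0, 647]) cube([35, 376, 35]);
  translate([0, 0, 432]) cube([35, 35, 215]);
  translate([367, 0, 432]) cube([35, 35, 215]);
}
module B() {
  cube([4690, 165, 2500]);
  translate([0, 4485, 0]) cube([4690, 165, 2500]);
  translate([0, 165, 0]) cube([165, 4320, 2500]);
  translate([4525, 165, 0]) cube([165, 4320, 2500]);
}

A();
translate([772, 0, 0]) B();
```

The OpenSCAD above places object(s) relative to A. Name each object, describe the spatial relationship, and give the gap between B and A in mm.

A is a chair. B is a house frame. The house frame is on the floor beside the chair on its +x side. The gap between the house frame and the chair is 370 mm.

The house frame's nearest face is 370 mm from the chair's +x face.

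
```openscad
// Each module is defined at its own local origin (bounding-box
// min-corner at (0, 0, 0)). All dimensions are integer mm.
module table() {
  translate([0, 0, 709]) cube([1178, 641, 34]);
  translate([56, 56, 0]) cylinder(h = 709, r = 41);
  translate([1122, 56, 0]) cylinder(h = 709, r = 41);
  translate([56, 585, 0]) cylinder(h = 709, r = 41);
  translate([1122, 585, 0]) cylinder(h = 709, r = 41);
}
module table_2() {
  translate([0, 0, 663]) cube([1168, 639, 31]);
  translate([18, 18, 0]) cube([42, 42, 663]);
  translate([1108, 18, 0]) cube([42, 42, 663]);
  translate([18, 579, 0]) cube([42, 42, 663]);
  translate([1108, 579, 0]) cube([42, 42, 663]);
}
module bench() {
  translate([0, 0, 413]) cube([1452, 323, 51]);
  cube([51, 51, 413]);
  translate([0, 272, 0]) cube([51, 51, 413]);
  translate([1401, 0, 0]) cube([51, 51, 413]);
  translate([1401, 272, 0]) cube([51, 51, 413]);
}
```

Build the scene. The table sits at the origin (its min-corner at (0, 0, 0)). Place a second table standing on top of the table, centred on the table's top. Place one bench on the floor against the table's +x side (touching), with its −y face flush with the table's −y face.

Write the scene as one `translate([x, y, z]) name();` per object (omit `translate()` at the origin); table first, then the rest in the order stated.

table();
translate([5, 1, 743]) table_2();
translate([1178, 0, 0]) bench();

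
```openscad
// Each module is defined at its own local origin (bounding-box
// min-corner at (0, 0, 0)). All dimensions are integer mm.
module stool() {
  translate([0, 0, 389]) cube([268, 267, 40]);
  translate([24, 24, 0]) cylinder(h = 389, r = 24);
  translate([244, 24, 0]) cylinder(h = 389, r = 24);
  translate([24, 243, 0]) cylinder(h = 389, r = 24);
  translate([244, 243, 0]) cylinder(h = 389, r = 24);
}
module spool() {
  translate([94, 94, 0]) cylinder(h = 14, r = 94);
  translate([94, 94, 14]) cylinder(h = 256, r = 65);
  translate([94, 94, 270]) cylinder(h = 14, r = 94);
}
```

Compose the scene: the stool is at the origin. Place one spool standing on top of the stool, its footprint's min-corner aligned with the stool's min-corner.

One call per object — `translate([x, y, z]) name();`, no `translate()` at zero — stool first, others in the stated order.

stool();
translate([0, 0, 429]) spool();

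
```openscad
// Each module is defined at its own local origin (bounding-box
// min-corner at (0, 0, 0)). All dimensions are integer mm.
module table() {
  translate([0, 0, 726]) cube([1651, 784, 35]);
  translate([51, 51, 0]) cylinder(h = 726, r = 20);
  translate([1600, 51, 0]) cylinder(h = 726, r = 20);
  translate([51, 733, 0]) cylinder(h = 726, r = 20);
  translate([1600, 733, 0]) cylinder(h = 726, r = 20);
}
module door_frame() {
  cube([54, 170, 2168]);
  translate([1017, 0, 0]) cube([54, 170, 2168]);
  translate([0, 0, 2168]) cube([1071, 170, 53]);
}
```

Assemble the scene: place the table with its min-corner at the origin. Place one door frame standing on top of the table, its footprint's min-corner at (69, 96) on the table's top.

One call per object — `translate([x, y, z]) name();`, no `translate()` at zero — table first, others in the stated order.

table();
translate([69, 96, 761]) door_frame();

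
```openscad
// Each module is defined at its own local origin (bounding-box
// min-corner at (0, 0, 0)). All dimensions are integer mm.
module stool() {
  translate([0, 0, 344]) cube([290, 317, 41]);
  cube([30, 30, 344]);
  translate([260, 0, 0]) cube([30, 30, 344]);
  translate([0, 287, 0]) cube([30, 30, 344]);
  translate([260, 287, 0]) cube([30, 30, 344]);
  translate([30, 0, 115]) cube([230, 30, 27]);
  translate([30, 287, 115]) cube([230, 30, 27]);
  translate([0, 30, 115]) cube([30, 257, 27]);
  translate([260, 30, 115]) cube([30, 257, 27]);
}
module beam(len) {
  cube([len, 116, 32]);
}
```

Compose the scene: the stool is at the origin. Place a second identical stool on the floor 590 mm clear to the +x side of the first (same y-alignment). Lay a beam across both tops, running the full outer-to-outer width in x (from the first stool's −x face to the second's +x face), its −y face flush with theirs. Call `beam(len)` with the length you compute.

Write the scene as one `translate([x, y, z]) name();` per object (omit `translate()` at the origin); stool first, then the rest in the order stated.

stool();
translate([880, 0, 0]) stool();
translate([0, 0, 385]) beam(1170);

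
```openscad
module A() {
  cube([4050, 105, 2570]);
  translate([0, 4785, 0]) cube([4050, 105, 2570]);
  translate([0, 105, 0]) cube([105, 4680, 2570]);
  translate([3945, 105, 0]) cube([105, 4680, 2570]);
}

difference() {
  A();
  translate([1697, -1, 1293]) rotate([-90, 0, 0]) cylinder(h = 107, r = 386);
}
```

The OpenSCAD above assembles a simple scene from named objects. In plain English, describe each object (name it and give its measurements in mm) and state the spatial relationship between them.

A is a box-shaped house frame (walls only): outside footprint 4050×4890 mm, wall height 2570 mm, wall thickness 105 mm. The two y-facing walls run the full x-width; the two x-facing walls fit between the inner faces of the y-facing walls.

The house frame has a circular hole of radius 386 mm through its front wall, centred at (x = 1697, z = 1293).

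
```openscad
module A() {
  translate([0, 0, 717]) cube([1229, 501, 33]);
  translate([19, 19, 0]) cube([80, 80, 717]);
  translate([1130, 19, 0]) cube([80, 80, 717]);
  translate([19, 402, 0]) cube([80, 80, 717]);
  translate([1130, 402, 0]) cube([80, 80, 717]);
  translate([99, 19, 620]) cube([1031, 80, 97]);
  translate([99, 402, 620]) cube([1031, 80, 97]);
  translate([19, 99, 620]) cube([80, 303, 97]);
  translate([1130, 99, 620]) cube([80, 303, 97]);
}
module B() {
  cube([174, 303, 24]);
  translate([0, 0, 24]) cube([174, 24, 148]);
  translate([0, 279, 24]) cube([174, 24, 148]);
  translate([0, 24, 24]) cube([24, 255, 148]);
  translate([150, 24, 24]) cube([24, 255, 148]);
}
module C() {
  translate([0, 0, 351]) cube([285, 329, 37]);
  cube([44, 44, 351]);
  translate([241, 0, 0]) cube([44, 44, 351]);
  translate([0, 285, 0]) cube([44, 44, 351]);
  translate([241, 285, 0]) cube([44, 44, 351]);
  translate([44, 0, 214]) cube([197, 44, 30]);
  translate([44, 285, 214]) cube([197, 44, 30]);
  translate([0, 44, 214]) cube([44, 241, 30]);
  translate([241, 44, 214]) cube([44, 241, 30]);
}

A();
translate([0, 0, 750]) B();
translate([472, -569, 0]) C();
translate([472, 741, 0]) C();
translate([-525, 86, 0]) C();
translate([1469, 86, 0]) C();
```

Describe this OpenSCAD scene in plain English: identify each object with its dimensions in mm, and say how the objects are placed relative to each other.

A is a rectangular dining table. The top is 1229×501×33 mm with its upper surface at z = 750 mm. It stands on four 80×80 mm square legs, each inset 19 mm from the nearest pair of top edges, running from the floor to the underside of the top. Four apron rails, 80 mm thick and 97 mm tall, run between adjacent legs with their top edges flush with the underside of the top and their outer faces flush with the legs' outer faces.

B is an open storage box with external size 174×303×172 mm and wall thickness 24 mm (the base is also 24 mm thick). The base covers the whole footprint; the four walls stand on the base, with the y-facing walls full-width and the x-facing walls fitting between their inner faces.

C is a simple wooden stool: a rectangular seat 285 mm (x) by 329 mm (y), 37 mm thick, top face at z = 388 mm, on four square legs, each 44×44 mm in cross-section. The legs rest on z = 0, each flush with a corner of the seat. Four stretchers, 44 mm wide and 30 mm tall, connect adjacent legs with their undersides at z = 214 mm, each running between the inner faces of the legs it joins and aligned with the legs' outer faces on the other axis.

The open box is on top of the table. Four stools sit around the table at the −y, +y, −x, +x sides.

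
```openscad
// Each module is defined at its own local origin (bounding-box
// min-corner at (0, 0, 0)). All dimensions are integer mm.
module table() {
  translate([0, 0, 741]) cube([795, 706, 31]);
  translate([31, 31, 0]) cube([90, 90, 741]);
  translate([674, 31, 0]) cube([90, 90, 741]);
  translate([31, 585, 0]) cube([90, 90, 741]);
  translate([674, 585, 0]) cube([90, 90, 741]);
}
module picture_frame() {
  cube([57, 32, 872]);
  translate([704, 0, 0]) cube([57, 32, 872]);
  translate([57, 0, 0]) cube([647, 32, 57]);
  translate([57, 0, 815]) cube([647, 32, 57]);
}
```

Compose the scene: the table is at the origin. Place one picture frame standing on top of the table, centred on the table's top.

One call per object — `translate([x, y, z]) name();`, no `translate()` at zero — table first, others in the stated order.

table();
translate([17, 337, 772]) picture_frame();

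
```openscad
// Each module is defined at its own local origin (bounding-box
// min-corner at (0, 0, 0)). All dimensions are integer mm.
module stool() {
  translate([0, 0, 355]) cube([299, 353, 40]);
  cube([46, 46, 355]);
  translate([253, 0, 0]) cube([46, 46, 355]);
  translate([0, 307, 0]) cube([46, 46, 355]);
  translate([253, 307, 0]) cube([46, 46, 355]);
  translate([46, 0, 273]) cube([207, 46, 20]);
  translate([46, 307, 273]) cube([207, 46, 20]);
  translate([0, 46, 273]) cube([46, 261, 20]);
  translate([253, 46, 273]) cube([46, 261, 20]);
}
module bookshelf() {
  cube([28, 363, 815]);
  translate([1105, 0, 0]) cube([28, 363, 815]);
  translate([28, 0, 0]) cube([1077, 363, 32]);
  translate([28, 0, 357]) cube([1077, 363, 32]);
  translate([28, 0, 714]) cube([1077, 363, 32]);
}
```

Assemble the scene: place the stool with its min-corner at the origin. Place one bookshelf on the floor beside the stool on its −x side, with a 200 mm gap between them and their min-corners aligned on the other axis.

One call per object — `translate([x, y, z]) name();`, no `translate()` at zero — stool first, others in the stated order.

stool();
translate([-1333, 0, 0]) bookshelf();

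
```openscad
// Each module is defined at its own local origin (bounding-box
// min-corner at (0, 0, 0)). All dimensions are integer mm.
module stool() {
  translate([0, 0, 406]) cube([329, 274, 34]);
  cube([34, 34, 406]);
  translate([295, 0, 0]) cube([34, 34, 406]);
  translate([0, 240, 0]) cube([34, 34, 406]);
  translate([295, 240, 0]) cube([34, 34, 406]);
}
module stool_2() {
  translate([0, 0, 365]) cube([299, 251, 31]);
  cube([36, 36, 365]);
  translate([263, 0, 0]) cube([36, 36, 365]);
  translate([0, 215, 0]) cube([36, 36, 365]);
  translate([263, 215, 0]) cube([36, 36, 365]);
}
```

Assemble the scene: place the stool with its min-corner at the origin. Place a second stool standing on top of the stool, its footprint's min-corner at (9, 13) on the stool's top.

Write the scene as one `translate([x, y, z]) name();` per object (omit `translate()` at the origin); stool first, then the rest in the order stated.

stool();
translate([9, 13, 440]) stool_2();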